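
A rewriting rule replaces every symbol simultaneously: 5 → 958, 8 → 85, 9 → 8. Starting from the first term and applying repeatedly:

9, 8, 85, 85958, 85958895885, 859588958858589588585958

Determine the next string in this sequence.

85958895885858958858595885958858958858595885958895885

Applying the rule to each of the 24 symbols of 859588958858589588585958 gives the pieces 85 958 8 958 85 85 8 958 85 85 958 85 958 85 8 958 85 85 958 85 958 8 958 85, which concatenate to the answer.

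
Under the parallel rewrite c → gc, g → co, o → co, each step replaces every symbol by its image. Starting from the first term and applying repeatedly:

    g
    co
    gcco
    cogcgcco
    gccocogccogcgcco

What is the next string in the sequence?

Replace each of the 16 characters of gccocogccogcgcco in place — co gc gc co gc co co gc gc co co gc co gc gc co — and concatenate.

cogcgccogccocogcgccocogccogcgcco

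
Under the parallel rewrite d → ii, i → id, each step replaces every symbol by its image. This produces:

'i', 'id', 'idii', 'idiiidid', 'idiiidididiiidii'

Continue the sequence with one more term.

φ(idiiidididiiidii) expands symbol-by-symbol to id ii id id id ii id ii id ii id id id ii id id; joining the 16 pieces gives the next term.

idiiidididiiidiiidiiidididiiidid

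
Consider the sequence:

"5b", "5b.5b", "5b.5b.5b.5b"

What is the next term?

Every step duplicates the string with '.' between the halves.
Doubling 5b.5b.5b.5b with '.' between the halves:

5b.5b.5b.5b.5b.5b.5b.5b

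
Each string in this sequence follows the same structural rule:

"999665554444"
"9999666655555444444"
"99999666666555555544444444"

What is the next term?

Term n consists of n+2 9's, followed by 2n 6's, followed by 2n+1 5's, followed by 2n+2 4's (n = 1, 2, …).
Setting n = 4 gives 6, 8, 9, 10 characters in each block.

999999666666665555555554444444444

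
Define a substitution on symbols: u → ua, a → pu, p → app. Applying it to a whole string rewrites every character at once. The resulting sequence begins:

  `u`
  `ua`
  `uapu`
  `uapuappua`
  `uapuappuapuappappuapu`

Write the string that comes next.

Replace each of the 21 characters of uapuappuapuappappuapu in place — ua pu app ua pu app app ua pu app ua pu app app pu app app ua pu app ua — and concatenate.

uapuappuapuappappuapuappuapuappapppuappappuapuappua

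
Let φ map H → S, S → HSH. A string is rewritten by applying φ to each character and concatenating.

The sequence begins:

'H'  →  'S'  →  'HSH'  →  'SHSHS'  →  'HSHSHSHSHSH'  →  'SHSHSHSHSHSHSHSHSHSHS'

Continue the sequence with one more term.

Rewriting the 21 symbols of SHSHSHSHSHSHSHSHSHSHS one by one yields HSH S HSH S HSH S HSH S HSH S HSH S HSH S HSH S HSH S HSH S HSH; concatenated:

HSHSHSHSHSHSHSHSHSHSHSHSHSHSHSHSHSHSHSHSHSH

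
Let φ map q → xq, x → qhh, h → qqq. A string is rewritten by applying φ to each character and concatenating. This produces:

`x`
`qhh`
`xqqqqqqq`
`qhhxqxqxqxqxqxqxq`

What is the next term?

xqqqqqqqqhhxqqhhxqqhhxqqhhxqqhhxqqhhxqqhhxq

φ(qhhxqxqxqxqxqxqxq) expands symbol-by-symbol to xq qqq qqq qhh xq qhh xq qhh xq qhh xq qhh xq qhh xq qhh xq; joining the 17 pieces gives the next term.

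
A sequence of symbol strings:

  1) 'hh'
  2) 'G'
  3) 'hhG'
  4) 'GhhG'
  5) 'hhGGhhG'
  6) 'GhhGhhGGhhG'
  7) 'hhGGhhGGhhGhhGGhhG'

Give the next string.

From term 3 onward, concatenate the second-to-last term with the last: hh·G = hhG, G·hhG = GhhG, …
Continuing: GhhGhhGGhhG · hhGGhhGGhhGhhGGhhG gives term 8.

GhhGhhGGhhGhhGGhhGGhhGhhGGhhG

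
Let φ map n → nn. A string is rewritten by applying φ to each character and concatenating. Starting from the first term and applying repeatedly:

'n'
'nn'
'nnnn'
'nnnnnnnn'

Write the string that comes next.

Rewriting each symbol of nnnnnnnn: n→nn, n→nn, n→nn, n→nn, n→nn, n→nn, n→nn, n→nn, which concatenates to nn nn nn nn nn nn nn nn.

nnnnnnnnnnnnnnnn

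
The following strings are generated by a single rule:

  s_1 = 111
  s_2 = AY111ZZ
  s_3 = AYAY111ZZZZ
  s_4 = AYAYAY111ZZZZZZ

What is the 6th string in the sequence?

s(k+1) = AY·s(k)·ZZ, so each term gains AY as a prefix and ZZ as a suffix.
From AYAYAY111ZZZZZZ, 2 further steps: AYAYAY111ZZZZZZ → AYAYAYAY111ZZZZZZZZ → (answer).

AYAYAYAYAY111ZZZZZZZZZZ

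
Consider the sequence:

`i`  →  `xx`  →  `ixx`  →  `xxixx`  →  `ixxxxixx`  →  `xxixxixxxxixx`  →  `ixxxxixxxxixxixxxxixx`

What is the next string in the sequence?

xxixxixxxxixxixxxxixxxxixxixxxxixx

From term 3 onward, concatenate the second-to-last term with the last: i·xx = ixx, xx·ixx = xxixx, …
The next term joins xxixxixxxxixx and ixxxxixxxxixxixxxxixx.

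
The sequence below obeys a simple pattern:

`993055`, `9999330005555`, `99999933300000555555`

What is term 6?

99999999999933333300000000000555555555555

Reading off run lengths: 9 runs 2, 4, 6; 3 runs 1, 2, 3; 0 runs 1, 3, 5; 5 runs 2, 4, 6 — each is linear in n (n = 1, 2, …).
For term 6, n = 6, so the run lengths are 12, 6, 11, 12.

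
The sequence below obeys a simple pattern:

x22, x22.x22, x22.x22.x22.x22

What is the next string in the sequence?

x22.x22.x22.x22.x22.x22.x22.x22

s(k+1) = s(k)·.·s(k) — each term doubles the last with '.' between the halves.
So the next term is two copies of x22.x22.x22.x22 with '.' between the halves.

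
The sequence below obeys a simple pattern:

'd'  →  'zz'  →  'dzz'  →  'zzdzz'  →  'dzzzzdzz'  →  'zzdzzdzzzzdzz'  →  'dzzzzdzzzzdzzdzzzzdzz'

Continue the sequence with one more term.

From term 3 onward, concatenate the second-to-last term with the last: d·zz = dzz, zz·dzz = zzdzz, …
Continuing: zzdzzdzzzzdzz · dzzzzdzzzzdzzdzzzzdzz gives term 8.

zzdzzdzzzzdzzdzzzzdzzzzdzzdzzzzdzz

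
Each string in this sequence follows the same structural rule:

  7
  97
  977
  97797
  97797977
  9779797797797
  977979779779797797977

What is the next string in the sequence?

Each term (from the third on) is the previous term followed by the one before it: term 3 = 97·7 = 977.
Continuing: 977979779779797797977 · 9779797797797 gives term 8.

9779797797797977979779779797797797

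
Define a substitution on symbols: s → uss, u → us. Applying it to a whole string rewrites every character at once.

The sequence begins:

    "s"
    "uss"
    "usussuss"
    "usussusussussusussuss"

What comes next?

Rewriting the 21 symbols of usussusussussusussuss one by one yields us uss us uss uss us uss us uss uss us uss uss us uss us uss uss us uss uss; concatenated:

usussusussussusussusussussusussussusussusussussusussuss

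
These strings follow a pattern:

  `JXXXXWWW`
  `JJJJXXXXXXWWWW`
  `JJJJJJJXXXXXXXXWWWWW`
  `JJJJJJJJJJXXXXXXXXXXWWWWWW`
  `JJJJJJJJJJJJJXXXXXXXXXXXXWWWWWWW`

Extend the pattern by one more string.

JJJJJJJJJJJJJJJJXXXXXXXXXXXXXXWWWWWWWW

Term n consists of 3n-2 J's, followed by 2n+2 X's, followed by n+2 W's (n = 1, 2, …).
For the next term, n = 6, so the run lengths are 16, 14, 8.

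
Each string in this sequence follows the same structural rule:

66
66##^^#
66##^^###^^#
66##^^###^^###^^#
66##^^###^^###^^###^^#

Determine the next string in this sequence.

66##^^###^^###^^###^^###^^#

Each term is the previous one with ##^^# appended.
So the next term is 66##^^###^^###^^###^^#·##^^#.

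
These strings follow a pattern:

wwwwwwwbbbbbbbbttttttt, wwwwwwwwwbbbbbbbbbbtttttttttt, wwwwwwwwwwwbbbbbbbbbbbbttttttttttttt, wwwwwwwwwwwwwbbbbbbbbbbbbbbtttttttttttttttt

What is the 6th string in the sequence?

wwwwwwwwwwwwwwwwwbbbbbbbbbbbbbbbbbbtttttttttttttttttttttt

The n-th term is 2n+1 w's then 2n+2 b's then 3n-2 t's, where the shown terms are n = 3, 4, 5, 6.
At n = 8 the blocks have lengths 17, 18, 22.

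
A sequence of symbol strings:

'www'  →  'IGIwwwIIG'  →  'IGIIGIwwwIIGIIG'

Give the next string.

IGIIGIIGIwwwIIGIIGIIG

s(k+1) = IGI·s(k)·IIG, so each term gains IGI as a prefix and IIG as a suffix.
One more step from IGIIGIwwwIIGIIG gives the answer.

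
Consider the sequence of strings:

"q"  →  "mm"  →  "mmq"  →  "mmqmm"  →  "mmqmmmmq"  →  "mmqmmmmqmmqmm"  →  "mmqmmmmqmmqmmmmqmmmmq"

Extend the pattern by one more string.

This is a Fibonacci-style word recurrence s(k) = s(k−1)·s(k−2): e.g. mm·q = mmq.
The next term joins mmqmmmmqmmqmmmmqmmmmq and mmqmmmmqmmqmm.

mmqmmmmqmmqmmmmqmmmmqmmqmmmmqmmqmm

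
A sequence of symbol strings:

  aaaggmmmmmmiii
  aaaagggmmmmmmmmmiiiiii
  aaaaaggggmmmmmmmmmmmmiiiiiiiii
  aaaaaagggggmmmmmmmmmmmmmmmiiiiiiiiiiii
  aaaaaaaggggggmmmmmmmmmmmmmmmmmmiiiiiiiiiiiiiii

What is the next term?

aaaaaaaagggggggmmmmmmmmmmmmmmmmmmmmmiiiiiiiiiiiiiiiiii

Each string has the form a^{n+2} g^{n+1} m^{3n+3} i^{3n} (n = 1, 2, …).
For the next term, n = 6, so the run lengths are 8, 7, 21, 18.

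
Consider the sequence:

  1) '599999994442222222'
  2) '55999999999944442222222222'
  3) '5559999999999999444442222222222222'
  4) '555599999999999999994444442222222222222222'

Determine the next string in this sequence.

The n-th term is n-1 5's then 3n+1 9's then n+1 4's then 3n+1 2's, where the shown terms are n = 2, 3, 4, 5.
At n = 6 the blocks have lengths 5, 19, 7, 19.

55555999999999999999999944444442222222222222222222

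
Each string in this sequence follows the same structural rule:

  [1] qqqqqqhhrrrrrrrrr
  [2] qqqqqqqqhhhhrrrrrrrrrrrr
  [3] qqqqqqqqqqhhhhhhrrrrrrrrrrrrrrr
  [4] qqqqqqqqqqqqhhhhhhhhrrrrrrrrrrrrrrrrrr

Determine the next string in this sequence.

Term n consists of 2n+2 q's, followed by 2n-2 h's, followed by 3n+3 r's, where the shown terms are n = 2, 3, 4, 5.
Setting n = 6 gives 14, 10, 21 characters in each block.

qqqqqqqqqqqqqqhhhhhhhhhhrrrrrrrrrrrrrrrrrrrrr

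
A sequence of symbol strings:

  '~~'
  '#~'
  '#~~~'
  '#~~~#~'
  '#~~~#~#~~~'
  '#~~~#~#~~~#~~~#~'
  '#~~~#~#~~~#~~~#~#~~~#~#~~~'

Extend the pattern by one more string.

#~~~#~#~~~#~~~#~#~~~#~#~~~#~~~#~#~~~#~~~#~

From term 3 onward, concatenate the last term with the second-to-last: #~·~~ = #~~~, #~~~·#~ = #~~~#~, …
The next term joins #~~~#~#~~~#~~~#~#~~~#~#~~~ and #~~~#~#~~~#~~~#~.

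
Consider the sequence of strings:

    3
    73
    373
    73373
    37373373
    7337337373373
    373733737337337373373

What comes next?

7337337373373373733737337337373373

Each term (from the third on) is the two preceding terms concatenated in order: term 3 = 3·73 = 373.
So term 8 is 7337337373373·373733737337337373373.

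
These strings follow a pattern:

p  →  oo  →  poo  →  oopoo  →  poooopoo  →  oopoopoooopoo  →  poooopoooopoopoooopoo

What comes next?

From term 3 onward, concatenate the second-to-last term with the last: p·oo = poo, oo·poo = oopoo, …
So term 8 is oopoopoooopoo·poooopoooopoopoooopoo.

oopoopoooopoopoooopoooopoopoooopoo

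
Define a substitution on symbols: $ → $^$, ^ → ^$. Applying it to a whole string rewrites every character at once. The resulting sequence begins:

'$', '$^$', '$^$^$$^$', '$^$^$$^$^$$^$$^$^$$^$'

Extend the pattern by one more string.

φ($^$^$$^$^$$^$$^$^$$^$) expands symbol-by-symbol to $^$ ^$ $^$ ^$ $^$ $^$ ^$ $^$ ^$ $^$ $^$ ^$ $^$ $^$ ^$ $^$ ^$ $^$ $^$ ^$ $^$; joining the 21 pieces gives the next term.

$^$^$$^$^$$^$$^$^$$^$^$$^$$^$^$$^$$^$^$$^$^$$^$$^$^$$^$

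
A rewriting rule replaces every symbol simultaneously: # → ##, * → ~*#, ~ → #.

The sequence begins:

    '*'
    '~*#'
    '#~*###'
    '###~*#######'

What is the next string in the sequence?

Apply φ to ###~*####### symbol by symbol: #→##, #→##, #→##, ~→#, *→~*#, #→##, #→##, #→##, #→##, #→##, #→##, #→##; joined: ## ## ## # ~*# ## ## ## ## ## ## ##.

#######~*###############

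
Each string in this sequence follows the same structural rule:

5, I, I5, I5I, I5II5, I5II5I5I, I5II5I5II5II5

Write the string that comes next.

From term 3 onward, concatenate the last term with the second-to-last: I·5 = I5, I5·I = I5I, …
So term 8 is I5II5I5II5II5·I5II5I5I.

I5II5I5II5II5I5II5I5I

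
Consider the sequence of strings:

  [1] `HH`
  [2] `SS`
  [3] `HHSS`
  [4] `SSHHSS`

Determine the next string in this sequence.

From term 3 onward, concatenate the second-to-last term with the last: HH·SS = HHSS, SS·HHSS = SSHHSS, …
The next term joins HHSS and SSHHSS.

HHSSSSHHSS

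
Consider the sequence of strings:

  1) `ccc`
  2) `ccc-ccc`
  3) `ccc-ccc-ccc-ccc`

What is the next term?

ccc-ccc-ccc-ccc-ccc-ccc-ccc-ccc

s(k+1) = s(k)·-·s(k) — each term doubles the last with '-' between the halves.
One more doubling of ccc-ccc-ccc-ccc gives the answer.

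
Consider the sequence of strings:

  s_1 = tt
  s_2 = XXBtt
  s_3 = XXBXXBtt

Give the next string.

XXBXXBXXBtt

Every step adds XXB at the front: s(k+1) = XXB·s(k).
So the next term is XXB·XXBXXBtt.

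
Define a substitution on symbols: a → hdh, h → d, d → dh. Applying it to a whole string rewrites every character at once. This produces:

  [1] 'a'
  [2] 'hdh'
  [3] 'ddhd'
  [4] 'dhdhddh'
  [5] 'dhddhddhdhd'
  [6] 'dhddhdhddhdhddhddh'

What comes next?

Rewriting the 18 symbols of dhddhdhddhdhddhddh one by one yields dh d dh dh d dh d dh dh d dh d dh dh d dh dh d; concatenated:

dhddhdhddhddhdhddhddhdhddhdhd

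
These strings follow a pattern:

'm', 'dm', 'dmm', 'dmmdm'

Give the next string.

Each term (from the third on) is the previous term followed by the one before it: term 3 = dm·m = dmm.
Continuing: dmmdm · dmm gives term 5.

dmmdmdmm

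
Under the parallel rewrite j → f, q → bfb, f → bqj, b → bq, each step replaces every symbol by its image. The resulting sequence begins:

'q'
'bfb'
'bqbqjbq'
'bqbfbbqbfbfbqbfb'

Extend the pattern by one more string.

Rewriting the 16 symbols of bqbfbbqbfbfbqbfb one by one yields bq bfb bq bqj bq bq bfb bq bqj bq bqj bq bfb bq bqj bq; concatenated:

bqbfbbqbqjbqbqbfbbqbqjbqbqjbqbfbbqbqjbq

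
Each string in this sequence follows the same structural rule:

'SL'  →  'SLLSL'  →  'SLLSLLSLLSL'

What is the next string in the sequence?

Each string is two copies of the previous one joined by 'L'.
Doubling SLLSLLSLLSL with 'L' between the halves:

SLLSLLSLLSLLSLLSLLSLLSL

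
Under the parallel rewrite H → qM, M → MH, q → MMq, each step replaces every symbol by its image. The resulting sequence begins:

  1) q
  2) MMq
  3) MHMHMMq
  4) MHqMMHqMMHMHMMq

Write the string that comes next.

MHqMMMqMHMHqMMMqMHMHqMMHqMMHMHMMq

Applying the rule to each of the 15 symbols of MHqMMHqMMHMHMMq gives the pieces MH qM MMq MH MH qM MMq MH MH qM MH qM MH MH MMq, which concatenate to the answer.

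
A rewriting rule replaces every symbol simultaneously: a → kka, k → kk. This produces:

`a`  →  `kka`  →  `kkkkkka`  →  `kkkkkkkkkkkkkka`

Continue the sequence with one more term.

Rewriting the 15 symbols of kkkkkkkkkkkkkka one by one yields kk kk kk kk kk kk kk kk kk kk kk kk kk kk kka; concatenated:

kkkkkkkkkkkkkkkkkkkkkkkkkkkkkka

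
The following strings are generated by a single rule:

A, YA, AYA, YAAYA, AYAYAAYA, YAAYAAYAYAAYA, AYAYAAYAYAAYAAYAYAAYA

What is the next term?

From term 3 onward, concatenate the second-to-last term with the last: A·YA = AYA, YA·AYA = YAAYA, …
The next term joins YAAYAAYAYAAYA and AYAYAAYAYAAYAAYAYAAYA.

YAAYAAYAYAAYAAYAYAAYAYAAYAAYAYAAYA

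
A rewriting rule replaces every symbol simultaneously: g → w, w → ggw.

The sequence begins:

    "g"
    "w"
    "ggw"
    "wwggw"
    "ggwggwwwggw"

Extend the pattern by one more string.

wwggwwwggwggwggwwwggw

Apply φ to ggwggwwwggw symbol by symbol: g→w, g→w, w→ggw, g→w, g→w, w→ggw, w→ggw, w→ggw, g→w, g→w, w→ggw; joined: w w ggw w w ggw ggw ggw w w ggw.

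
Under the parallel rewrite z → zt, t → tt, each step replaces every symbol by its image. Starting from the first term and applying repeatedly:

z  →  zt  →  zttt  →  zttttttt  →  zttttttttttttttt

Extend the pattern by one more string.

Replace each of the 16 characters of zttttttttttttttt in place — zt tt tt tt tt tt tt tt tt tt tt tt tt tt tt tt — and concatenate.

zttttttttttttttttttttttttttttttt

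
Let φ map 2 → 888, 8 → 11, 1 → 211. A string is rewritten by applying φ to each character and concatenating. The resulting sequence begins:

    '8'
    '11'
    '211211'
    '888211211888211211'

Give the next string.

111111888211211888211211111111888211211888211211

φ(888211211888211211) expands symbol-by-symbol to 11 11 11 888 211 211 888 211 211 11 11 11 888 211 211 888 211 211; joining the 18 pieces gives the next term.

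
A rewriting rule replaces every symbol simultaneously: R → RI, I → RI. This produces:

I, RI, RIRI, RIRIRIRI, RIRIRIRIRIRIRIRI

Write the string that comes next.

RIRIRIRIRIRIRIRIRIRIRIRIRIRIRIRI

Applying the rule to each of the 16 symbols of RIRIRIRIRIRIRIRI gives the pieces RI RI RI RI RI RI RI RI RI RI RI RI RI RI RI RI, which concatenate to the answer.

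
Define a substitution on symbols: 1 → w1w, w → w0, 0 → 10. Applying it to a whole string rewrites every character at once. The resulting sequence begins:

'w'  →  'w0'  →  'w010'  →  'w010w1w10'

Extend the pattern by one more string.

Expanding w010w1w10: w→w0, 0→10, 1→w1w, 0→10, w→w0, 1→w1w, w→w0, 1→w1w, 0→10. Concatenated: w0 10 w1w 10 w0 w1w w0 w1w 10.

w010w1w10w0w1ww0w1w10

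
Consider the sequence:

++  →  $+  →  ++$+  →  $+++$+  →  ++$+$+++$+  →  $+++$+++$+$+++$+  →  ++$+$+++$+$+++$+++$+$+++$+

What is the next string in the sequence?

$+++$+++$+$+++$+++$+$+++$+$+++$+++$+$+++$+

Each term (from the third on) is the two preceding terms concatenated in order: term 3 = ++·$+ = ++$+.
So term 8 is $+++$+++$+$+++$+·++$+$+++$+$+++$+++$+$+++$+.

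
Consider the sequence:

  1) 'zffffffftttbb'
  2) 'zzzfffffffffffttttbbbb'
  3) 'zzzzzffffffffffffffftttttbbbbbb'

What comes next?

The n-th term is 2n-1 z's then 4n+3 f's then n+2 t's then 2n b's (n = 1, 2, …).
For the next term, n = 4, so the run lengths are 7, 19, 6, 8.

zzzzzzzfffffffffffffffffffttttttbbbbbbbb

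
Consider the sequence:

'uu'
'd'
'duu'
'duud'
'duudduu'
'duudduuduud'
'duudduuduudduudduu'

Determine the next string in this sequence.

duudduuduudduudduuduudduuduud

This is a Fibonacci-style word recurrence s(k) = s(k−1)·s(k−2): e.g. d·uu = duu.
Continuing: duudduuduudduudduu · duudduuduud gives term 8.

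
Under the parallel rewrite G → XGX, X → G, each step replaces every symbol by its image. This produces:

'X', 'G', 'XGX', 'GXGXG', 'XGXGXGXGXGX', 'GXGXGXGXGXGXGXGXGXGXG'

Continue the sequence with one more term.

XGXGXGXGXGXGXGXGXGXGXGXGXGXGXGXGXGXGXGXGXGX

Applying the rule to each of the 21 symbols of GXGXGXGXGXGXGXGXGXGXG gives the pieces XGX G XGX G XGX G XGX G XGX G XGX G XGX G XGX G XGX G XGX G XGX, which concatenate to the answer.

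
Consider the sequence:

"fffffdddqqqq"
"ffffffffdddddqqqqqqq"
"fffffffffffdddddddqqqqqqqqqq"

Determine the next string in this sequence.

Term n consists of 3n-1 f's, followed by 2n-1 d's, followed by 3n-2 q's, where the shown terms are n = 2, 3, 4.
At n = 5 the blocks have lengths 14, 9, 13.

ffffffffffffffdddddddddqqqqqqqqqqqqq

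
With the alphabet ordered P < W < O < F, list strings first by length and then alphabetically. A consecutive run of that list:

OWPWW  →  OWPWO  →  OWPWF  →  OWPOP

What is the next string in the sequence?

OWPOW

The successor of OWPOP increments the rightmost position that isn't already F and resets every position after it to P.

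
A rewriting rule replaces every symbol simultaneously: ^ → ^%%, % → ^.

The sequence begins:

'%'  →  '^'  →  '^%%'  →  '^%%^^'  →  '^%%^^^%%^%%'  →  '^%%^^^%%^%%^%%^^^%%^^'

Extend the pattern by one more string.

Applying the rule to each of the 21 symbols of ^%%^^^%%^%%^%%^^^%%^^ gives the pieces ^%% ^ ^ ^%% ^%% ^%% ^ ^ ^%% ^ ^ ^%% ^ ^ ^%% ^%% ^%% ^ ^ ^%% ^%%, which concatenate to the answer.

^%%^^^%%^%%^%%^^^%%^^^%%^^^%%^%%^%%^^^%%^%%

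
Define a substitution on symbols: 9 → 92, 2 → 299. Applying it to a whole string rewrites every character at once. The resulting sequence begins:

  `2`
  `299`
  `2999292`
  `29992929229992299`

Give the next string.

29992929229992299922992999292922992999292

Applying the rule to each of the 17 symbols of 29992929229992299 gives the pieces 299 92 92 92 299 92 299 92 299 299 92 92 92 299 299 92 92, which concatenate to the answer.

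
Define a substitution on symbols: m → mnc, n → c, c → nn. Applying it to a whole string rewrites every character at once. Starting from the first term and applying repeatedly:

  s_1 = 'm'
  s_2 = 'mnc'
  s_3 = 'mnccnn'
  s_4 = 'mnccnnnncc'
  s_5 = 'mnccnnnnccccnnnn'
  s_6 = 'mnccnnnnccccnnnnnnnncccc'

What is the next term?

mnccnnnnccccnnnnnnnnccccccccnnnnnnnn

Applying the rule to each of the 24 symbols of mnccnnnnccccnnnnnnnncccc gives the pieces mnc c nn nn c c c c nn nn nn nn c c c c c c c c nn nn nn nn, which concatenate to the answer.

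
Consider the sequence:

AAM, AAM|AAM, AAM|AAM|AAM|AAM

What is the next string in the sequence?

AAM|AAM|AAM|AAM|AAM|AAM|AAM|AAM

s(k+1) = s(k)·|·s(k) — each term doubles the last with '|' between the halves.
So the next term is two copies of AAM|AAM|AAM|AAM with '|' between the halves.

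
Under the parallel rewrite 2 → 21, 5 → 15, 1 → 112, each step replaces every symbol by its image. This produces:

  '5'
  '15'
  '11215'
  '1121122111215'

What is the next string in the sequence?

Replace each of the 13 characters of 1121122111215 in place — 112 112 21 112 112 21 21 112 112 112 21 112 15 — and concatenate.

1121122111211221211121121122111215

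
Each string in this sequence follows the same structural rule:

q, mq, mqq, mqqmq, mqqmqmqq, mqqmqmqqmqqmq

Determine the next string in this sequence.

mqqmqmqqmqqmqmqqmqmqq

From term 3 onward, concatenate the last term with the second-to-last: mq·q = mqq, mqq·mq = mqqmq, …
The next term joins mqqmqmqqmqqmq and mqqmqmqq.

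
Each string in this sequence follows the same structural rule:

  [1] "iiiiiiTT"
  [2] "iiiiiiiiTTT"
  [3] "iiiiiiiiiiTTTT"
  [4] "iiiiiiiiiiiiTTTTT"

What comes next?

iiiiiiiiiiiiiiTTTTTT

Term n consists of 2n i's, followed by n-1 T's, where the shown terms are n = 3, 4, 5, 6.
At n = 7 the blocks have lengths 14, 6.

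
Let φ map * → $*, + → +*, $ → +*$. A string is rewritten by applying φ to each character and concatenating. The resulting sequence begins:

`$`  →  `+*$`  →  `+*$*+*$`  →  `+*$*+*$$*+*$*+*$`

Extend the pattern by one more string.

Rewriting the 16 symbols of +*$*+*$$*+*$*+*$ one by one yields +* $* +*$ $* +* $* +*$ +*$ $* +* $* +*$ $* +* $* +*$; concatenated:

+*$*+*$$*+*$*+*$+*$$*+*$*+*$$*+*$*+*$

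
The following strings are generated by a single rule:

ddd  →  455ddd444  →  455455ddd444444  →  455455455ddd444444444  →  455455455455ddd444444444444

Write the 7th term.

455455455455455455ddd444444444444444444

Every step adds 455 to the front and 444 to the end of the previous string.
From 455455455455ddd444444444444, 2 further steps: 455455455455ddd444444444444 → 455455455455455ddd444444444444444 → (answer).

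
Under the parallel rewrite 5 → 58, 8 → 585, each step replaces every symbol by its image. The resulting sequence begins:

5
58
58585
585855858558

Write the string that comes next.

58585585855858585585855858585

Apply φ to 585855858558 symbol by symbol: 5→58, 8→585, 5→58, 8→585, 5→58, 5→58, 8→585, 5→58, 8→585, 5→58, 5→58, 8→585; joined: 58 585 58 585 58 58 585 58 585 58 58 585.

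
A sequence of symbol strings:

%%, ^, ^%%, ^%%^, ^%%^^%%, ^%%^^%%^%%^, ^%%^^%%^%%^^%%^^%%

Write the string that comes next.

^%%^^%%^%%^^%%^^%%^%%^^%%^%%^

From term 3 onward, concatenate the last term with the second-to-last: ^·%% = ^%%, ^%%·^ = ^%%^, …
The next term joins ^%%^^%%^%%^^%%^^%% and ^%%^^%%^%%^.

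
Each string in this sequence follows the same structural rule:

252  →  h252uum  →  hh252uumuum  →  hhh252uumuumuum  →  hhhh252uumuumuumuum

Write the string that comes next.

hhhhh252uumuumuumuumuum

Every step adds h to the front and uum to the end of the previous string.
So the next term is h·hhhh252uumuumuumuum·uum.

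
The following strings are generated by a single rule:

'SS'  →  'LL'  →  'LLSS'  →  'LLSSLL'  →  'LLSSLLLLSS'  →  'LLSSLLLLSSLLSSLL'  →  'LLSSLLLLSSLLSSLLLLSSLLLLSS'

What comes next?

LLSSLLLLSSLLSSLLLLSSLLLLSSLLSSLLLLSSLLSSLL

This is a Fibonacci-style word recurrence s(k) = s(k−1)·s(k−2): e.g. LL·SS = LLSS.
So term 8 is LLSSLLLLSSLLSSLLLLSSLLLLSS·LLSSLLLLSSLLSSLL.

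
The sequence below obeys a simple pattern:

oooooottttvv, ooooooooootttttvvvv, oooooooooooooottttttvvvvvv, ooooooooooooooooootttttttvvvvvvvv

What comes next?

oooooooooooooooooooooottttttttvvvvvvvvvv

Each string has the form o^{4n-2} t^{n+2} v^{2n-2}, where the shown terms are n = 2, 3, 4, 5.
At n = 6 the blocks have lengths 22, 8, 10.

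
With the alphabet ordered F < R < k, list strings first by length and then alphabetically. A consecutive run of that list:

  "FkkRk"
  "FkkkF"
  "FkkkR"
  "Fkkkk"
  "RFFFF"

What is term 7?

RFFFk

Stepping forward 2 times from RFFFF: RFFFF → RFFFR, then the target.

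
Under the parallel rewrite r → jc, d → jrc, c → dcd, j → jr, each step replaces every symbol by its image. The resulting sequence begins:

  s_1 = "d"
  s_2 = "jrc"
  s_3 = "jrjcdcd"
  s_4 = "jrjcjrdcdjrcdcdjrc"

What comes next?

Replace each of the 18 characters of jrjcjrdcdjrcdcdjrc in place — jr jc jr dcd jr jc jrc dcd jrc jr jc dcd jrc dcd jrc jr jc dcd — and concatenate.

jrjcjrdcdjrjcjrcdcdjrcjrjcdcdjrcdcdjrcjrjcdcd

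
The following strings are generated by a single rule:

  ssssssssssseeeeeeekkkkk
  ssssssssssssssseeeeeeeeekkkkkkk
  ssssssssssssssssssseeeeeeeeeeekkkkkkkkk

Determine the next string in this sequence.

ssssssssssssssssssssssseeeeeeeeeeeeekkkkkkkkkkk

The n-th term is 4n-1 s's then 2n+1 e's then 2n-1 k's, where the shown terms are n = 3, 4, 5.
For the next term, n = 6, so the run lengths are 23, 13, 11.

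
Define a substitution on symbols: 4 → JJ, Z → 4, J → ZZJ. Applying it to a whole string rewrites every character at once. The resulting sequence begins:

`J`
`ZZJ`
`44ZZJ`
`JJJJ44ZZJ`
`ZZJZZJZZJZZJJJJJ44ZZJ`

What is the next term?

44ZZJ44ZZJ44ZZJ44ZZJZZJZZJZZJZZJJJJJ44ZZJ

Applying the rule to each of the 21 symbols of ZZJZZJZZJZZJJJJJ44ZZJ gives the pieces 4 4 ZZJ 4 4 ZZJ 4 4 ZZJ 4 4 ZZJ ZZJ ZZJ ZZJ ZZJ JJ JJ 4 4 ZZJ, which concatenate to the answer.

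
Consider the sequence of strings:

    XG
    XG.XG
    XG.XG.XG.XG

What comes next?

Every step duplicates the string with '.' between the halves.
Doubling XG.XG.XG.XG with '.' between the halves:

XG.XG.XG.XG.XG.XG.XG.XG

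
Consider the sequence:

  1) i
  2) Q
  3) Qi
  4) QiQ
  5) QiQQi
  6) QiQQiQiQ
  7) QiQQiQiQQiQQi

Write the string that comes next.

Each term (from the third on) is the previous term followed by the one before it: term 3 = Q·i = Qi.
So term 8 is QiQQiQiQQiQQi·QiQQiQiQ.

QiQQiQiQQiQQiQiQQiQiQ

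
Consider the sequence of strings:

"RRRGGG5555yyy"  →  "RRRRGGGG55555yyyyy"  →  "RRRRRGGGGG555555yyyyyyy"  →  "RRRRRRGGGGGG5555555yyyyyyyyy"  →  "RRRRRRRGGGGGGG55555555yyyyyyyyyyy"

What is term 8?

RRRRRRRRRRGGGGGGGGGG55555555555yyyyyyyyyyyyyyyyy

Term n consists of n+1 R's, followed by n+1 G's, followed by n+2 5's, followed by 2n-1 y's, where the shown terms are n = 2, 3, 4, 5, 6.
For term 8, n = 9, so the run lengths are 10, 10, 11, 17.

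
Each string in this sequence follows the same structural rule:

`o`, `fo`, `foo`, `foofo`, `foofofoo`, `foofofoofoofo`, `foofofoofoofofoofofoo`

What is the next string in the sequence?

foofofoofoofofoofofoofoofofoofoofo

From term 3 onward, concatenate the last term with the second-to-last: fo·o = foo, foo·fo = foofo, …
The next term joins foofofoofoofofoofofoo and foofofoofoofo.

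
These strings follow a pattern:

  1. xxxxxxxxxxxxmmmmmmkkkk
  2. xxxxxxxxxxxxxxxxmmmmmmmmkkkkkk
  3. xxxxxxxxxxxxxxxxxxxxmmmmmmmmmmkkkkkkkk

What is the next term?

Reading off run lengths: x runs 12, 16, 20; m runs 6, 8, 10; k runs 4, 6, 8 — each is linear in n, where the shown terms are n = 3, 4, 5.
At n = 6 the blocks have lengths 24, 12, 10.

xxxxxxxxxxxxxxxxxxxxxxxxmmmmmmmmmmmmkkkkkkkkkk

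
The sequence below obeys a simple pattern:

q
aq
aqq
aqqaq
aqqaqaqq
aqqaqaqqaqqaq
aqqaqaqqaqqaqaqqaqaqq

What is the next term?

aqqaqaqqaqqaqaqqaqaqqaqqaqaqqaqqaq

From term 3 onward, concatenate the last term with the second-to-last: aq·q = aqq, aqq·aq = aqqaq, …
Continuing: aqqaqaqqaqqaqaqqaqaqq · aqqaqaqqaqqaq gives term 8.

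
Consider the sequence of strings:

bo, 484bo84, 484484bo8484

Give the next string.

s(k+1) = 484·s(k)·84, so each term gains 484 as a prefix and 84 as a suffix.
Applying this once more to 484484bo8484:

484484484bo848484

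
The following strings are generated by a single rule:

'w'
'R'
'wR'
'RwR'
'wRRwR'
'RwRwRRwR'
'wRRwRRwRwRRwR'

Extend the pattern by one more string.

This is a Fibonacci-style word recurrence s(k) = s(k−2)·s(k−1): e.g. w·R = wR.
So term 8 is RwRwRRwR·wRRwRRwRwRRwR.

RwRwRRwRwRRwRRwRwRRwR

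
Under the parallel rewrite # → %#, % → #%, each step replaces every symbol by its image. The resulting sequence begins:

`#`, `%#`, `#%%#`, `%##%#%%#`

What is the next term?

Expanding %##%#%%#: %→#%, #→%#, #→%#, %→#%, #→%#, %→#%, %→#%, #→%#. Concatenated: #% %# %# #% %# #% #% %#.

#%%#%##%%##%#%%#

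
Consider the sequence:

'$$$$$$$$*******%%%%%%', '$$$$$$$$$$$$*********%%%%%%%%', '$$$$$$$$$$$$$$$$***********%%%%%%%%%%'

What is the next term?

Each string has the form $^{4n} *^{2n+3} %^{2n+2}, where the shown terms are n = 2, 3, 4.
Setting n = 5 gives 20, 13, 12 characters in each block.

$$$$$$$$$$$$$$$$$$$$*************%%%%%%%%%%%%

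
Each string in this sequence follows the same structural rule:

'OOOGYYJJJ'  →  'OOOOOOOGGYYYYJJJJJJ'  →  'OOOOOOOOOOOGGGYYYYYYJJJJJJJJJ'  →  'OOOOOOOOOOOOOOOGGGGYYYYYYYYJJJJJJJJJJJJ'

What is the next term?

Reading off run lengths: O runs 3, 7, 11, 15; G runs 1, 2, 3, 4; Y runs 2, 4, 6, 8; J runs 3, 6, 9, 12 — each is linear in n (n = 1, 2, …).
At n = 5 the blocks have lengths 19, 5, 10, 15.

OOOOOOOOOOOOOOOOOOOGGGGGYYYYYYYYYYJJJJJJJJJJJJJJJ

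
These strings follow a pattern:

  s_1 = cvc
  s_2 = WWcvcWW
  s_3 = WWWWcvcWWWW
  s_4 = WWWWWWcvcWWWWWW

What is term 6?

WWWWWWWWWWcvcWWWWWWWWWW

Every step adds WW to the front and WW to the end of the previous string.
From WWWWWWcvcWWWWWW, 2 further steps: WWWWWWcvcWWWWWW → WWWWWWWWcvcWWWWWWWW → (answer).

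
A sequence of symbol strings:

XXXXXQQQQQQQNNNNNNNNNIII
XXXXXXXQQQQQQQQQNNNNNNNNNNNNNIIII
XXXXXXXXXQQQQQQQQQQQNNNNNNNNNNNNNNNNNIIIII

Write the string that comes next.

The n-th term is 2n+1 X's then 2n+3 Q's then 4n+1 N's then n+1 I's, where the shown terms are n = 2, 3, 4.
Setting n = 5 gives 11, 13, 21, 6 characters in each block.

XXXXXXXXXXXQQQQQQQQQQQQQNNNNNNNNNNNNNNNNNNNNNIIIIII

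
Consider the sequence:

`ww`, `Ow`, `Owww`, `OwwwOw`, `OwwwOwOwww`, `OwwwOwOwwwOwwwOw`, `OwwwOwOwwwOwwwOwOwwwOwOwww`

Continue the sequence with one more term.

OwwwOwOwwwOwwwOwOwwwOwOwwwOwwwOwOwwwOwwwOw

From term 3 onward, concatenate the last term with the second-to-last: Ow·ww = Owww, Owww·Ow = OwwwOw, …
The next term joins OwwwOwOwwwOwwwOwOwwwOwOwww and OwwwOwOwwwOwwwOw.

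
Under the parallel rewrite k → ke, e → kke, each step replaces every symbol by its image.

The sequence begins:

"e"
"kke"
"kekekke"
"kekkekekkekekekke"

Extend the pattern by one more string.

kekkekekekkekekkekekekkekekkekekkekekekke

Replace each of the 17 characters of kekkekekkekekekke in place — ke kke ke ke kke ke kke ke ke kke ke kke ke kke ke ke kke — and concatenate.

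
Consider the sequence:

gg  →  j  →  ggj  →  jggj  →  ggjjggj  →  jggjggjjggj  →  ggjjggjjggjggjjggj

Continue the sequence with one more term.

jggjggjjggjggjjggjjggjggjjggj

From term 3 onward, concatenate the second-to-last term with the last: gg·j = ggj, j·ggj = jggj, …
So term 8 is jggjggjjggj·ggjjggjjggjggjjggj.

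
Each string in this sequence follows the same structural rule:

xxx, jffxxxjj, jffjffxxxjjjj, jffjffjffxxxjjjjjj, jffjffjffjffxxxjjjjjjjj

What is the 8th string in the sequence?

Each term wraps the previous one in jff on the left and jj on the right.
From jffjffjffjffxxxjjjjjjjj, 3 further steps: jffjffjffjffxxxjjjjjjjj → jffjffjffjffjffxxxjjjjjjjjjj → jffjffjffjffjffjffxxxjjjjjjjjjjjj → (answer).

jffjffjffjffjffjffjffxxxjjjjjjjjjjjjjj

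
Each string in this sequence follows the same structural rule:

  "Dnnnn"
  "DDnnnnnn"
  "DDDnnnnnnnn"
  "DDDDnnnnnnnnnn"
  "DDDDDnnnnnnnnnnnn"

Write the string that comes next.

Term n consists of n-1 D's, followed by 2n n's, where the shown terms are n = 2, 3, 4, 5, 6.
For the next term, n = 7, so the run lengths are 6, 14.

DDDDDDnnnnnnnnnnnnnn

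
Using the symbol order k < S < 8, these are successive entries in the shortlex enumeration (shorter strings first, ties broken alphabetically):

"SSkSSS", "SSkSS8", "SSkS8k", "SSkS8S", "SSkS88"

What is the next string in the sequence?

The successor of SSkS88 increments the rightmost position that isn't already 8 and resets every position after it to k.

SSk8kk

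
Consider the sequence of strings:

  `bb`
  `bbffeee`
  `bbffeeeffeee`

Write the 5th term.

The strings grow by a fixed suffix ffeee each time.
From bbffeeeffeee, 2 further steps: bbffeeeffeee → bbffeeeffeeeffeee → (answer).

bbffeeeffeeeffeeeffeee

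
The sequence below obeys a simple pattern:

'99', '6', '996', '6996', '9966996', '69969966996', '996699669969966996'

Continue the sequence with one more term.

69969966996996699669969966996

From term 3 onward, concatenate the second-to-last term with the last: 99·6 = 996, 6·996 = 6996, …
The next term joins 69969966996 and 996699669969966996.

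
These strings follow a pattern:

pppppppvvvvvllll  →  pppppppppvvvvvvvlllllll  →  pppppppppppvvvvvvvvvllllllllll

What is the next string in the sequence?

pppppppppppppvvvvvvvvvvvlllllllllllll

Each string has the form p^{2n+3} v^{2n+1} l^{3n-2}, where the shown terms are n = 2, 3, 4.
For the next term, n = 5, so the run lengths are 13, 11, 13.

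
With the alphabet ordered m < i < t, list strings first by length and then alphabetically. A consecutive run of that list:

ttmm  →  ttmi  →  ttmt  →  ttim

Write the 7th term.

tttm

Stepping forward 3 times from ttim: ttim → ttii → ttit, then the target.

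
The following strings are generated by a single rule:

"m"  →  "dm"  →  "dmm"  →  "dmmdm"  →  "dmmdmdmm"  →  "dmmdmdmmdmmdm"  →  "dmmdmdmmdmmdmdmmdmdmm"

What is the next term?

dmmdmdmmdmmdmdmmdmdmmdmmdmdmmdmmdm

Each term (from the third on) is the previous term followed by the one before it: term 3 = dm·m = dmm.
The next term joins dmmdmdmmdmmdmdmmdmdmm and dmmdmdmmdmmdm.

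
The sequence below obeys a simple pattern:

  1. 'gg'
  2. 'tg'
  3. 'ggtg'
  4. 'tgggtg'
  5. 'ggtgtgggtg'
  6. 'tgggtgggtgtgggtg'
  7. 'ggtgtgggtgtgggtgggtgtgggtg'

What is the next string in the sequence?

Each term (from the third on) is the two preceding terms concatenated in order: term 3 = gg·tg = ggtg.
So term 8 is tgggtgggtgtgggtg·ggtgtgggtgtgggtgggtgtgggtg.

tgggtgggtgtgggtgggtgtgggtgtgggtgggtgtgggtg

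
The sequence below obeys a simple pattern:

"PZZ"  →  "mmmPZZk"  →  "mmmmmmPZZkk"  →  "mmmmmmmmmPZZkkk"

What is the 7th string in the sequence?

mmmmmmmmmmmmmmmmmmPZZkkkkkk

s(k+1) = mmm·s(k)·k, so each term gains mmm as a prefix and k as a suffix.
From mmmmmmmmmPZZkkk, 3 further steps: mmmmmmmmmPZZkkk → mmmmmmmmmmmmPZZkkkk → mmmmmmmmmmmmmmmPZZkkkkk → (answer).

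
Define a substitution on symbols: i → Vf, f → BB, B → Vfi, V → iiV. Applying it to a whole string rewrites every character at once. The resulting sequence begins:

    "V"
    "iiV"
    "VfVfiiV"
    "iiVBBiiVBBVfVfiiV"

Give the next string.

Replace each of the 17 characters of iiVBBiiVBBVfVfiiV in place — Vf Vf iiV Vfi Vfi Vf Vf iiV Vfi Vfi iiV BB iiV BB Vf Vf iiV — and concatenate.

VfVfiiVVfiVfiVfVfiiVVfiVfiiiVBBiiVBBVfVfiiV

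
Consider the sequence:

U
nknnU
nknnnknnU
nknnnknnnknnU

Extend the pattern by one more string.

nknnnknnnknnnknnU

The strings grow by a fixed prefix nknn each time.
One more step from nknnnknnnknnU gives the answer.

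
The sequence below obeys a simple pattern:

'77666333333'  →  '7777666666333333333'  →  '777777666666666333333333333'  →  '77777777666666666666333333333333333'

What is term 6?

777777777777666666666666666666333333333333333333333

The n-th term is 2n 7's then 3n 6's then 3n+3 3's (n = 1, 2, …).
Setting n = 6 gives 12, 18, 21 characters in each block.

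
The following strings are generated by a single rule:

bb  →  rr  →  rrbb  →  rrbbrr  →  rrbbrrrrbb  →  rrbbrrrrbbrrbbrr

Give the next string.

Each term (from the third on) is the previous term followed by the one before it: term 3 = rr·bb = rrbb.
The next term joins rrbbrrrrbbrrbbrr and rrbbrrrrbb.

rrbbrrrrbbrrbbrrrrbbrrrrbb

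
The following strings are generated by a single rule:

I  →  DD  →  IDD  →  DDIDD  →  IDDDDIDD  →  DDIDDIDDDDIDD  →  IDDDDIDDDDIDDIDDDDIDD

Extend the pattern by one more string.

DDIDDIDDDDIDDIDDDDIDDDDIDDIDDDDIDD

Each term (from the third on) is the two preceding terms concatenated in order: term 3 = I·DD = IDD.
The next term joins DDIDDIDDDDIDD and IDDDDIDDDDIDDIDDDDIDD.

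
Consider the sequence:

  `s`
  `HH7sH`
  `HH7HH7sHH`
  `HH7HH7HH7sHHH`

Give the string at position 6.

Each term wraps the previous one in HH7 on the left and H on the right.
From HH7HH7HH7sHHH, 2 further steps: HH7HH7HH7sHHH → HH7HH7HH7HH7sHHHH → (answer).

HH7HH7HH7HH7HH7sHHHHH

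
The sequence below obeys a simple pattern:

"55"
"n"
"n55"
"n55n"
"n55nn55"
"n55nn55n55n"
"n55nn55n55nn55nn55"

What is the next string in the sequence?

Each term (from the third on) is the previous term followed by the one before it: term 3 = n·55 = n55.
The next term joins n55nn55n55nn55nn55 and n55nn55n55n.

n55nn55n55nn55nn55n55nn55n55n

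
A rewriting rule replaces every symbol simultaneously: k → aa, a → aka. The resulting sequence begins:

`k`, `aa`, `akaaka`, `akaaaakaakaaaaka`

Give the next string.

φ(akaaaakaakaaaaka) expands symbol-by-symbol to aka aa aka aka aka aka aa aka aka aa aka aka aka aka aa aka; joining the 16 pieces gives the next term.

akaaaakaakaakaakaaaakaakaaaakaakaakaakaaaaka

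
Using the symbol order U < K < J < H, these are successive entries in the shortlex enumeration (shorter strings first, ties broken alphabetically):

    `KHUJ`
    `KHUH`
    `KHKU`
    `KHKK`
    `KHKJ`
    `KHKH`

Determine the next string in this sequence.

The successor of KHKH increments the rightmost position that isn't already H and resets every position after it to U.

KHJU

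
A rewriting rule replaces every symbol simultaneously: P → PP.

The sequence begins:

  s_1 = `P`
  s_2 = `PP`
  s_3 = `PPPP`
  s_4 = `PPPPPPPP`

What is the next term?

PPPPPPPPPPPPPPPP

Expanding PPPPPPPP: P→PP, P→PP, P→PP, P→PP, P→PP, P→PP, P→PP, P→PP. Concatenated: PP PP PP PP PP PP PP PP.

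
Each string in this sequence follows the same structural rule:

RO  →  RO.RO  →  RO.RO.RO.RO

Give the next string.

Each string is two copies of the previous one joined by '.'.
One more doubling of RO.RO.RO.RO gives the answer.

RO.RO.RO.RO.RO.RO.RO.RO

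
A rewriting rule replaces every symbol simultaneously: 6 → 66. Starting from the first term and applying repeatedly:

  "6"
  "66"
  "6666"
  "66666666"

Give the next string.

6666666666666666

Apply φ to 66666666 symbol by symbol: 6→66, 6→66, 6→66, 6→66, 6→66, 6→66, 6→66, 6→66; joined: 66 66 66 66 66 66 66 66.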